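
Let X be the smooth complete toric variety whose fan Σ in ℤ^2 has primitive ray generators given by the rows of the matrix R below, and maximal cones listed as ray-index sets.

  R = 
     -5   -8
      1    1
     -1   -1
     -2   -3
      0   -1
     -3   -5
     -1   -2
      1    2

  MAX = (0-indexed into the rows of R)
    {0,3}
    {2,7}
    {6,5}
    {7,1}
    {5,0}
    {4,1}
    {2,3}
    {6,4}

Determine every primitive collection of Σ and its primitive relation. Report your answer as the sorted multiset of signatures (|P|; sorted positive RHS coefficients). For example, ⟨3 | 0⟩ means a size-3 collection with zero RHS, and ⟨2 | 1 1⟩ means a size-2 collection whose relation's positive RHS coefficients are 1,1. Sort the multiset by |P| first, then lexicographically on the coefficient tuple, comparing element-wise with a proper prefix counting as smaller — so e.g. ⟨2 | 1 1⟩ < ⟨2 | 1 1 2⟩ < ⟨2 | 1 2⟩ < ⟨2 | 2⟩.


Δ(Σ) — 8 vertices, 20 min non-faces:

  {1,2}:  v_{1} + v_{2} = 0  so sig = ⟨2 | 0⟩
  {6,7}:  v_{6} + v_{7} = 0  so sig = ⟨2 | 0⟩
  {1,3}:  v_{1} + v_{3} = v_{6}  so sig = ⟨2 | 1⟩
  {1,6}:  v_{1} + v_{6} = v_{4}  so sig = ⟨2 | 1⟩
  {2,4}:  v_{2} + v_{4} = v_{6}  so sig = ⟨2 | 1⟩
  {2,6}:  v_{2} + v_{6} = v_{3}  so sig = ⟨2 | 1⟩
  {3,5}:  v_{3} + v_{5} = v_{0}  so sig = ⟨2 | 1⟩
  {3,6}:  v_{3} + v_{6} = v_{5}  so sig = ⟨2 | 1⟩
  {3,7}:  v_{3} + v_{7} = v_{2}  so sig = ⟨2 | 1⟩
  {4,7}:  v_{4} + v_{7} = v_{1}  so sig = ⟨2 | 1⟩
  {5,7}:  v_{5} + v_{7} = v_{3}  so sig = ⟨2 | 1⟩
  {0,1}:  v_{0} + v_{1} = v_{5} + v_{6}  so sig = ⟨2 | 1 1⟩
  {0,4}:  v_{0} + v_{4} = v_{5} + 2·v_{6}  so sig = ⟨2 | 1 2⟩
  {0,6}:  v_{0} + v_{6} = 2·v_{5}  so sig = ⟨2 | 2⟩
  {0,7}:  v_{0} + v_{7} = 2·v_{3}  so sig = ⟨2 | 2⟩
  {1,5}:  v_{1} + v_{5} = 2·v_{6}  so sig = ⟨2 | 2⟩
  {2,5}:  v_{2} + v_{5} = 2·v_{3}  so sig = ⟨2 | 2⟩
  {3,4}:  v_{3} + v_{4} = 2·v_{6}  so sig = ⟨2 | 2⟩
  {0,2}:  v_{0} + v_{2} = 3·v_{3}  so sig = ⟨2 | 3⟩
  {4,5}:  v_{4} + v_{5} = 3·v_{6}  so sig = ⟨2 | 3⟩

Signatures (|P|; sorted positive RHS coefficients), sorted:
    ⟨2 | 0⟩
    ⟨2 | 0⟩
    ⟨2 | 1⟩
    ⟨2 | 1⟩
    ⟨2 | 1⟩
    ⟨2 | 1⟩
    ⟨2 | 1⟩
    ⟨2 | 1⟩
    ⟨2 | 1⟩
    ⟨2 | 1⟩
    ⟨2 | 1⟩
    ⟨2 | 1 1⟩
    ⟨2 | 1 2⟩
    ⟨2 | 2⟩
    ⟨2 | 2⟩
    ⟨2 | 2⟩
    ⟨2 | 2⟩
    ⟨2 | 2⟩
    ⟨2 | 3⟩
    ⟨2 | 3⟩


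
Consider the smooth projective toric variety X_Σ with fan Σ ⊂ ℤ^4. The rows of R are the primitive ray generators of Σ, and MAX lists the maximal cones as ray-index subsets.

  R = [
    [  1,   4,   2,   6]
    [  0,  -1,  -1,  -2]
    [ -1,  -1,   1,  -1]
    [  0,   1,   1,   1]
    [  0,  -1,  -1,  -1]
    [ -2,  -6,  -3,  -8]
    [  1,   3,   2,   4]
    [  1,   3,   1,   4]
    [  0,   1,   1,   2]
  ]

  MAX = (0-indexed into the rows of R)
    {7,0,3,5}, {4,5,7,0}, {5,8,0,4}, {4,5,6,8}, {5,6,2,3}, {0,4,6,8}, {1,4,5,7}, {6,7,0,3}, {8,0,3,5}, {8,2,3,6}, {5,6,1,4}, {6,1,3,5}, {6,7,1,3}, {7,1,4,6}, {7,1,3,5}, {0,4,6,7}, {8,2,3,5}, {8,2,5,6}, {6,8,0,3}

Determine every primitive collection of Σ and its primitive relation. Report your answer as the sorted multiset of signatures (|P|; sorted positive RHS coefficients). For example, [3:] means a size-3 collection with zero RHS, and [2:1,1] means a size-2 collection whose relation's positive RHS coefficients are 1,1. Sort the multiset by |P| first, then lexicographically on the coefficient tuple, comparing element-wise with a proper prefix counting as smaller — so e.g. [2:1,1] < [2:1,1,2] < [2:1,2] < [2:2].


Δ(Σ) — 9 vertices, 11 min non-faces:

  {1,8}:  v_{1} + v_{8} = 0  ⟹  sig = [2:]
  {3,4}:  v_{3} + v_{4} = 0  ⟹  sig = [2:]
  {0,1}:  v_{0} + v_{1} = v_{7}  ⟹  sig = [2:1]
  {7,8}:  v_{7} + v_{8} = v_{0}  ⟹  sig = [2:1]
  {2,7}:  v_{2} + v_{7} = v_{3} + v_{8}  ⟹  sig = [2:1,1]
  {1,2}:  v_{1} + v_{2} = v_{3} + v_{5} + v_{6}  ⟹  sig = [2:1,1,1]
  {2,4}:  v_{2} + v_{4} = v_{5} + v_{6} + v_{8}  ⟹  sig = [2:1,1,1]
  {0,2}:  v_{0} + v_{2} = v_{3} + 2·v_{8}  ⟹  sig = [2:1,2]
  {5,6,7}:  v_{5} + v_{6} + v_{7} = 0  ⟹  sig = [3:]
  {0,5,6}:  v_{0} + v_{5} + v_{6} = v_{8}  ⟹  sig = [3:1]
  {3,5,6,8}:  v_{3} + v_{5} + v_{6} + v_{8} = v_{2}  ⟹  sig = [4:1]

Signatures (|P|; sorted positive RHS coefficients), sorted:
[[2:], [2:], [2:1], [2:1], [2:1,1], [2:1,1,1], [2:1,1,1], [2:1,2], [3:], [3:1], [4:1]]


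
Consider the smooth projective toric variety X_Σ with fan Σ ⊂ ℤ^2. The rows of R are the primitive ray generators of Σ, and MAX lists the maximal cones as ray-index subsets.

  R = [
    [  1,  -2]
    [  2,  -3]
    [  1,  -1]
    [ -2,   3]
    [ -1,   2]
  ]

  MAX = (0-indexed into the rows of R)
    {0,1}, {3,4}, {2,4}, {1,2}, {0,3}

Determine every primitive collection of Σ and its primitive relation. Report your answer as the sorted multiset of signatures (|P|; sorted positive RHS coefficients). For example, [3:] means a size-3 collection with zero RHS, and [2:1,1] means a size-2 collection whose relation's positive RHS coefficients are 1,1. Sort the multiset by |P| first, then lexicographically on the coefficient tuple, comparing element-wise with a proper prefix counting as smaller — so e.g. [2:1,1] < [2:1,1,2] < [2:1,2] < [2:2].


Minimal non-faces — 5 found among 5 rays, 5 max cones:

  • {0,4}:  v_{0} + v_{4} = 0  →  sig = [2:]
  • {1,3}:  v_{1} + v_{3} = 0  →  sig = [2:]
  • {0,2}:  v_{0} + v_{2} = v_{1}  →  sig = [2:1]
  • {1,4}:  v_{1} + v_{4} = v_{2}  →  sig = [2:1]
  • {2,3}:  v_{2} + v_{3} = v_{4}  →  sig = [2:1]

Signatures (|P|; sorted positive RHS coefficients), sorted:
{ [2:] ×2,  [2:1] ×3 }


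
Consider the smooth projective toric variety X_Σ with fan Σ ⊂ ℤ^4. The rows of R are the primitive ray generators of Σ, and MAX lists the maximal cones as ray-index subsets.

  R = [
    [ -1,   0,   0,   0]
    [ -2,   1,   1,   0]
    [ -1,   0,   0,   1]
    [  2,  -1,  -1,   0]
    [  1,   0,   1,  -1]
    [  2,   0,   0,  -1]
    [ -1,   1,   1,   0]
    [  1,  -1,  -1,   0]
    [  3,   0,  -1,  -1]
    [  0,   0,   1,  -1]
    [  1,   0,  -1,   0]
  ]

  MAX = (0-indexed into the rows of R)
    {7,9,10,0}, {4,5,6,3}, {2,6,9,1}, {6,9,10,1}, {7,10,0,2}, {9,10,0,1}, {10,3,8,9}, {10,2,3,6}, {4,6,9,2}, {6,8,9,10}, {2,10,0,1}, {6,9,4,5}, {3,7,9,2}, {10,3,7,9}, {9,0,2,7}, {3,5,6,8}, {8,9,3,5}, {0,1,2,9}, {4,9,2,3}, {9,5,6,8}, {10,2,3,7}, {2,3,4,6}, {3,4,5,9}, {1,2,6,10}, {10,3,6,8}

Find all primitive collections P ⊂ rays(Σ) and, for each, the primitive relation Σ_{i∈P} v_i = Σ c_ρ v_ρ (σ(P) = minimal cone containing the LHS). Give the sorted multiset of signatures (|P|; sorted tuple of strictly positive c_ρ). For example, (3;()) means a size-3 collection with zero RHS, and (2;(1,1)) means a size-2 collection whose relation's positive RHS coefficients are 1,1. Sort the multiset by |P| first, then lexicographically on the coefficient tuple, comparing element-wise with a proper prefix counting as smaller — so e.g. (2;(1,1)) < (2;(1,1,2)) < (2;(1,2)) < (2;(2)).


|primitive collections| = 21. Relations:

  {1,3}:  v_{1} + v_{3} = 0  →  sig = (2;())
  {6,7}:  v_{6} + v_{7} = 0  →  sig = (2;())
  {0,3}:  v_{0} + v_{3} = v_{7}  →  sig = (2;(1))
  {0,4}:  v_{0} + v_{4} = v_{9}  →  sig = (2;(1))
  {0,6}:  v_{0} + v_{6} = v_{1}  →  sig = (2;(1))
  {1,7}:  v_{1} + v_{7} = v_{0}  →  sig = (2;(1))
  {4,10}:  v_{4} + v_{10} = v_{5}  →  sig = (2;(1))
  {5,10}:  v_{5} + v_{10} = v_{8}  →  sig = (2;(1))
  {0,5}:  v_{0} + v_{5} = v_{9} + v_{10}  →  sig = (2;(1,1))
  {1,4}:  v_{1} + v_{4} = v_{6} + v_{9}  →  sig = (2;(1,1))
  {2,5}:  v_{2} + v_{5} = v_{3} + v_{6}  →  sig = (2;(1,1))
  {4,7}:  v_{4} + v_{7} = v_{3} + v_{9}  →  sig = (2;(1,1))
  {1,5}:  v_{1} + v_{5} = v_{6} + v_{9} + v_{10}  →  sig = (2;(1,1,1))
  {2,8}:  v_{2} + v_{8} = v_{3} + v_{6} + v_{10}  →  sig = (2;(1,1,1))
  {5,7}:  v_{5} + v_{7} = v_{3} + v_{9} + v_{10}  →  sig = (2;(1,1,1))
  {1,8}:  v_{1} + v_{8} = v_{6} + v_{9} + 2·v_{10}  →  sig = (2;(1,1,2))
  {7,8}:  v_{7} + v_{8} = v_{3} + v_{9} + 2·v_{10}  →  sig = (2;(1,1,2))
  {0,8}:  v_{0} + v_{8} = v_{9} + 2·v_{10}  →  sig = (2;(1,2))
  {4,8}:  v_{4} + v_{8} = 2·v_{5}  →  sig = (2;(2))
  {2,9,10}:  v_{2} + v_{9} + v_{10} = 0  →  sig = (3;())
  {3,6,9}:  v_{3} + v_{6} + v_{9} = v_{4}  →  sig = (3;(1))

so the primitive-relation signature multiset is
[(2;()), (2;()), (2;(1)), (2;(1)), (2;(1)), (2;(1)), (2;(1)), (2;(1)), (2;(1,1)), (2;(1,1)), (2;(1,1)), (2;(1,1)), (2;(1,1,1)), (2;(1,1,1)), (2;(1,1,1)), (2;(1,1,2)), (2;(1,1,2)), (2;(1,2)), (2;(2)), (3;()), (3;(1))]


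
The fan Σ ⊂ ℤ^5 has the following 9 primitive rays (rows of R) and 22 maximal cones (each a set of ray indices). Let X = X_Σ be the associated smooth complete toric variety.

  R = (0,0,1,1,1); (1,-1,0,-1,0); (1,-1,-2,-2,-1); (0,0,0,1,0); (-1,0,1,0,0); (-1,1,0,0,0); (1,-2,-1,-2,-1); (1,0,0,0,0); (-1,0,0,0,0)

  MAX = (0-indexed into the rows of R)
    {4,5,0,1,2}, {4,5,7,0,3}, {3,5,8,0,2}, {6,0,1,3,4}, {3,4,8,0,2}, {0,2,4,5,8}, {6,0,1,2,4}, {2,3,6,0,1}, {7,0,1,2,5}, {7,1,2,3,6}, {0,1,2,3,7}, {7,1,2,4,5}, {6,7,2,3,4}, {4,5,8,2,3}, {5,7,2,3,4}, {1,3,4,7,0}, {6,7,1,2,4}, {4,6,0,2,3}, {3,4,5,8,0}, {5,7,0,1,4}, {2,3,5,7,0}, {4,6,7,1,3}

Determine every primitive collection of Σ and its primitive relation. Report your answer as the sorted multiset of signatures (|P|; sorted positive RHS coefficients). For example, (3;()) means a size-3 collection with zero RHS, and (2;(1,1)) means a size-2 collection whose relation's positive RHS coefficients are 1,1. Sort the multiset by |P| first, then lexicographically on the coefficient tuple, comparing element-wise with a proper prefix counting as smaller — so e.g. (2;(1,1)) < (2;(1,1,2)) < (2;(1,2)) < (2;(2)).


9 collections generate NE(X_Σ); each relation:

  P={7,8}:  v_{7} + v_{8} = 0  ⟹  sig = (2;())
  P={5,6}:  v_{5} + v_{6} = v_{2} + v_{4}  ⟹  sig = (2;(1,1))
  P={1,8}:  v_{1} + v_{8} = v_{0} + v_{2} + v_{4}  ⟹  sig = (2;(1,1,1))
  P={6,8}:  v_{6} + v_{8} = v_{0} + 2·v_{2} + v_{3} + 2·v_{4}  ⟹  sig = (2;(1,1,2,2))
  P={1,3,5}:  v_{1} + v_{3} + v_{5} = 0  ⟹  sig = (3;())
  P={0,6,7}:  v_{0} + v_{6} + v_{7} = 2·v_{1} + v_{3}  ⟹  sig = (3;(1,2))
  P={0,2,4,7}:  v_{0} + v_{2} + v_{4} + v_{7} = v_{1}  ⟹  sig = (4;(1))
  P={1,2,3,4}:  v_{1} + v_{2} + v_{3} + v_{4} = v_{6}  ⟹  sig = (4;(1))
  P={0,2,3,4,5}:  v_{0} + v_{2} + v_{3} + v_{4} + v_{5} = v_{8}  ⟹  sig = (5;(1))

Hence PRS(X_Σ) =
[(2;()), (2;(1,1)), (2;(1,1,1)), (2;(1,1,2,2)), (3;()), (3;(1,2)), (4;(1)), (4;(1)), (5;(1))]


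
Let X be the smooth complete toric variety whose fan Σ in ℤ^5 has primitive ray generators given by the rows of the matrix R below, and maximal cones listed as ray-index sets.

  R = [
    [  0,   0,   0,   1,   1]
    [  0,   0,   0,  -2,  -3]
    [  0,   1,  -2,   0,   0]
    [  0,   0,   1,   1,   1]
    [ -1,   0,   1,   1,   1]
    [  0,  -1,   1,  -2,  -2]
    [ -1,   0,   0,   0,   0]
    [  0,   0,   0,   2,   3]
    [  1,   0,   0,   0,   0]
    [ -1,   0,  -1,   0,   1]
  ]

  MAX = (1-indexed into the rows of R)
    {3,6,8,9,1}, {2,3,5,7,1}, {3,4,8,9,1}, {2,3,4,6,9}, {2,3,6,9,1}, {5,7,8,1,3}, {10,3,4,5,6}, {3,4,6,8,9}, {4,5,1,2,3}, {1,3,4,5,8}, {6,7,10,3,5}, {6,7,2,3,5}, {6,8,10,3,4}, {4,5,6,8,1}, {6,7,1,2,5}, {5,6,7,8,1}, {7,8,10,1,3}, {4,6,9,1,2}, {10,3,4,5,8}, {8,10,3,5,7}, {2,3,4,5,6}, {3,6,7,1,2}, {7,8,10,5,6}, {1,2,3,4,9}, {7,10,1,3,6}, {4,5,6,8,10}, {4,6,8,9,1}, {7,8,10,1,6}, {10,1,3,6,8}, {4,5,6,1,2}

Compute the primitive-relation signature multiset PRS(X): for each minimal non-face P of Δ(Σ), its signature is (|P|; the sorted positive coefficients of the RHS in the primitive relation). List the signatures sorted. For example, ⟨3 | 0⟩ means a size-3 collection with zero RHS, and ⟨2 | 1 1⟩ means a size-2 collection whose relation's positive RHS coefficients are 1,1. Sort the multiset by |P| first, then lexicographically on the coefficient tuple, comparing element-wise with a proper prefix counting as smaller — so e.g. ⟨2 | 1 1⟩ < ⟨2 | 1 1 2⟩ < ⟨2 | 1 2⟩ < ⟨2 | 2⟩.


Δ(Σ) — 10 vertices, 12 min non-faces:

  P = {2,8}:  v_{2} + v_{8} = 0  →  sig = ⟨2 | 0⟩
  P = {7,9}:  v_{7} + v_{9} = 0  →  sig = ⟨2 | 0⟩
  P = {4,7}:  v_{4} + v_{7} = v_{5}  →  sig = ⟨2 | 1⟩
  P = {5,9}:  v_{5} + v_{9} = v_{4}  →  sig = ⟨2 | 1⟩
  P = {2,10}:  v_{2} + v_{10} = v_{3} + v_{6} + v_{7}  →  sig = ⟨2 | 1 1 1⟩
  P = {9,10}:  v_{9} + v_{10} = v_{3} + v_{6} + v_{8}  →  sig = ⟨2 | 1 1 1⟩
  P = {1,4,10}:  v_{1} + v_{4} + v_{10} = v_{7} + v_{8}  →  sig = ⟨3 | 1 1⟩
  P = {1,5,10}:  v_{1} + v_{5} + v_{10} = 2·v_{7} + v_{8}  →  sig = ⟨3 | 1 2⟩
  P = {1,3,4,6}:  v_{1} + v_{3} + v_{4} + v_{6} = 0  →  sig = ⟨4 | 0⟩
  P = {1,3,5,6}:  v_{1} + v_{3} + v_{5} + v_{6} = v_{7}  →  sig = ⟨4 | 1⟩
  P = {3,6,7,8}:  v_{3} + v_{6} + v_{7} + v_{8} = v_{10}  →  sig = ⟨4 | 1⟩
  P = {3,5,6,8}:  v_{3} + v_{5} + v_{6} + v_{8} = v_{4} + v_{10}  →  sig = ⟨4 | 1 1⟩

Sorted signature multiset PRS(X):
    |P|=2: 6 collections, coeffs (), (), (1), (1), (1,1,1), (1,1,1)
    |P|=3: 2 collections, coeffs (1,1), (1,2)
    |P|=4: 4 collections, coeffs (), (1), (1), (1,1)


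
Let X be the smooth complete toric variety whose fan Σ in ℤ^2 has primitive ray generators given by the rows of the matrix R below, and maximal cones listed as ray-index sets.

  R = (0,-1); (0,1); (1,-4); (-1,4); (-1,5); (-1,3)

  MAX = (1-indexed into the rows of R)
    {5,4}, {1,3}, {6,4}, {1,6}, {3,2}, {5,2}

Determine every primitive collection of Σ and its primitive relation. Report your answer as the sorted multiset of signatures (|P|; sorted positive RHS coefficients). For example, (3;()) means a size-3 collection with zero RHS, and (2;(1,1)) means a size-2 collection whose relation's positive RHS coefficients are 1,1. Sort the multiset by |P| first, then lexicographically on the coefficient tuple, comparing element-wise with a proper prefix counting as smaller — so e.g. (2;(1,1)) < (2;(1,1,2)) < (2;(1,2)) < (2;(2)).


9 minimal non-faces of Δ(Σ) (on 6 rays):

  P = {1,2}:  v_{1} + v_{2} = 0 — sig = (2;())
  P = {3,4}:  v_{3} + v_{4} = 0 — sig = (2;())
  P = {1,4}:  v_{1} + v_{4} = v_{6} — sig = (2;(1))
  P = {1,5}:  v_{1} + v_{5} = v_{4} — sig = (2;(1))
  P = {2,4}:  v_{2} + v_{4} = v_{5} — sig = (2;(1))
  P = {2,6}:  v_{2} + v_{6} = v_{4} — sig = (2;(1))
  P = {3,5}:  v_{3} + v_{5} = v_{2} — sig = (2;(1))
  P = {3,6}:  v_{3} + v_{6} = v_{1} — sig = (2;(1))
  P = {5,6}:  v_{5} + v_{6} = 2·v_{4} — sig = (2;(2))

Sorted signature multiset PRS(X):
[(2;()), (2;()), (2;(1)), (2;(1)), (2;(1)), (2;(1)), (2;(1)), (2;(1)), (2;(2))]


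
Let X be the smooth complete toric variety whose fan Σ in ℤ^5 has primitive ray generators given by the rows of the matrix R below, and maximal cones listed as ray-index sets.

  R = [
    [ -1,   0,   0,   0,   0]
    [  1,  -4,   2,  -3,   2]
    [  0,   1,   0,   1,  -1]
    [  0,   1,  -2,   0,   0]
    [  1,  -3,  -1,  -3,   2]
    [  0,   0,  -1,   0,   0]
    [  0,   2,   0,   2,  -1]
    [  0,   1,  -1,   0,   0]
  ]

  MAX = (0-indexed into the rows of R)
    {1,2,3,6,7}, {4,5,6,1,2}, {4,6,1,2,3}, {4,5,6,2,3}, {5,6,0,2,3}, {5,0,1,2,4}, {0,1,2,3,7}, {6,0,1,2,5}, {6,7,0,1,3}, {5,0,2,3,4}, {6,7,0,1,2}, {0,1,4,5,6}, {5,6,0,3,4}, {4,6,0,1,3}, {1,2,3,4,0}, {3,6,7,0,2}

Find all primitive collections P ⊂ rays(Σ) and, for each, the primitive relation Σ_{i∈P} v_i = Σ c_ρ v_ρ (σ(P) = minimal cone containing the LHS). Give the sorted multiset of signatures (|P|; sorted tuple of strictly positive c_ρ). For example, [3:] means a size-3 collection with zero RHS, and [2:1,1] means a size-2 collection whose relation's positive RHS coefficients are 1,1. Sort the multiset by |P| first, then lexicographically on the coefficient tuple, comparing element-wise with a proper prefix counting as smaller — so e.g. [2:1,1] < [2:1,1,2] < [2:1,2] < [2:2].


|primitive collections| = 5. Relations:

  P={5,7}:  v_{5} + v_{7} = v_{3}  ⟹  sig = [2:1]
  P={4,7}:  v_{4} + v_{7} = v_{1} + 2·v_{3}  ⟹  sig = [2:1,2]
  P={1,3,5}:  v_{1} + v_{3} + v_{5} = v_{4}  ⟹  sig = [3:1]
  P={0,2,4,6}:  v_{0} + v_{2} + v_{4} + v_{6} = v_{5}  ⟹  sig = [4:1]
  P={0,1,2,3,6}:  v_{0} + v_{1} + v_{2} + v_{3} + v_{6} = 0  ⟹  sig = [5:]

Signatures (|P|; sorted positive RHS coefficients), sorted:
    |P|=2: 2 collections, coeffs (1), (1,2)
    |P|=3: 1 collection, coeffs (1)
    |P|=4: 1 collection, coeffs (1)
    |P|=5: 1 collection, coeffs ()


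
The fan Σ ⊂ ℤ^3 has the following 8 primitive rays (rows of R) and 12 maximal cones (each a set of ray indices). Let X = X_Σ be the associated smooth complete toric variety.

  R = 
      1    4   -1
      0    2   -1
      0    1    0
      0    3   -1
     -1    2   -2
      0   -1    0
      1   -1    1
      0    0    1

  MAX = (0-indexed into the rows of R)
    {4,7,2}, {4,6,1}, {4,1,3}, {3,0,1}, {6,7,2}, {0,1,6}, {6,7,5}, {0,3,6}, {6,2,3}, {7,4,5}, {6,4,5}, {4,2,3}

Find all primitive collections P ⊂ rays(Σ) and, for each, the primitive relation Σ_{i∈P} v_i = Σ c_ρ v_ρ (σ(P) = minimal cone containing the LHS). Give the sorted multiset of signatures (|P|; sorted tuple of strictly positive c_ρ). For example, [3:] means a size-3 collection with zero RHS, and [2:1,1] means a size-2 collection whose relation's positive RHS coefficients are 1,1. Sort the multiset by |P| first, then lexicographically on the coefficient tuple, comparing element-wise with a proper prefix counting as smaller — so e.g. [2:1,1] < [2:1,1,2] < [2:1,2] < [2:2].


Σ has 14 primitive collections:

  P = {2,5}:  v_{2} + v_{5} = 0  so sig = [2:]
  P = {1,2}:  v_{1} + v_{2} = v_{3}  so sig = [2:1]
  P = {3,5}:  v_{3} + v_{5} = v_{1}  so sig = [2:1]
  P = {1,5}:  v_{1} + v_{5} = v_{4} + v_{6}  so sig = [2:1,1]
  P = {0,7}:  v_{0} + v_{7} = 2·v_{2} + v_{3} + v_{6}  so sig = [2:1,1,2]
  P = {0,2}:  v_{0} + v_{2} = 2·v_{3} + v_{6}  so sig = [2:1,2]
  P = {0,5}:  v_{0} + v_{5} = 2·v_{1} + v_{6}  so sig = [2:1,2]
  P = {1,7}:  v_{1} + v_{7} = 2·v_{2}  so sig = [2:2]
  P = {0,4}:  v_{0} + v_{4} = 3·v_{1}  so sig = [2:3]
  P = {3,7}:  v_{3} + v_{7} = 3·v_{2}  so sig = [2:3]
  P = {1,3,6}:  v_{1} + v_{3} + v_{6} = v_{0}  so sig = [3:1]
  P = {2,4,6}:  v_{2} + v_{4} + v_{6} = v_{1}  so sig = [3:1]
  P = {4,6,7}:  v_{4} + v_{6} + v_{7} = v_{2}  so sig = [3:1]
  P = {3,4,6}:  v_{3} + v_{4} + v_{6} = 2·v_{1}  so sig = [3:2]

Hence PRS(X_Σ) =
    [2:]
    [2:1]
    [2:1]
    [2:1,1]
    [2:1,1,2]
    [2:1,2]
    [2:1,2]
    [2:2]
    [2:3]
    [2:3]
    [3:1]
    [3:1]
    [3:1]
    [3:2]


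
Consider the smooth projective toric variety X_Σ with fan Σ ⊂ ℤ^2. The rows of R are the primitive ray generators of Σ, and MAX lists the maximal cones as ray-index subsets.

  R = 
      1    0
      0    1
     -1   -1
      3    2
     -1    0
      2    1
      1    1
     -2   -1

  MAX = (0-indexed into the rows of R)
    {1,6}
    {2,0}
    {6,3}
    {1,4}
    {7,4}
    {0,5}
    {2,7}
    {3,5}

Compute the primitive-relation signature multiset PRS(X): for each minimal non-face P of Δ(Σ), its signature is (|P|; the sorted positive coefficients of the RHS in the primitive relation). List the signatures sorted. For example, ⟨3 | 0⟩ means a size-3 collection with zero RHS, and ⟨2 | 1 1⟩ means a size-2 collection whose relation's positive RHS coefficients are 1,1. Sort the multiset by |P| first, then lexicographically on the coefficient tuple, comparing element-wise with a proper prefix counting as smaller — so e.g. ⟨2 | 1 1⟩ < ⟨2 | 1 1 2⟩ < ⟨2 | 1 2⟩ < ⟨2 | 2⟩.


Σ has 20 primitive collections:

  P={0,4}:  v_{0} + v_{4} = 0  so sig = ⟨2 | 0⟩
  P={2,6}:  v_{2} + v_{6} = 0  so sig = ⟨2 | 0⟩
  P={5,7}:  v_{5} + v_{7} = 0  so sig = ⟨2 | 0⟩
  P={0,1}:  v_{0} + v_{1} = v_{6}  so sig = ⟨2 | 1⟩
  P={0,6}:  v_{0} + v_{6} = v_{5}  so sig = ⟨2 | 1⟩
  P={0,7}:  v_{0} + v_{7} = v_{2}  so sig = ⟨2 | 1⟩
  P={1,2}:  v_{1} + v_{2} = v_{4}  so sig = ⟨2 | 1⟩
  P={2,3}:  v_{2} + v_{3} = v_{5}  so sig = ⟨2 | 1⟩
  P={2,4}:  v_{2} + v_{4} = v_{7}  so sig = ⟨2 | 1⟩
  P={2,5}:  v_{2} + v_{5} = v_{0}  so sig = ⟨2 | 1⟩
  P={3,7}:  v_{3} + v_{7} = v_{6}  so sig = ⟨2 | 1⟩
  P={4,5}:  v_{4} + v_{5} = v_{6}  so sig = ⟨2 | 1⟩
  P={4,6}:  v_{4} + v_{6} = v_{1}  so sig = ⟨2 | 1⟩
  P={5,6}:  v_{5} + v_{6} = v_{3}  so sig = ⟨2 | 1⟩
  P={6,7}:  v_{6} + v_{7} = v_{4}  so sig = ⟨2 | 1⟩
  P={0,3}:  v_{0} + v_{3} = 2·v_{5}  so sig = ⟨2 | 2⟩
  P={1,5}:  v_{1} + v_{5} = 2·v_{6}  so sig = ⟨2 | 2⟩
  P={1,7}:  v_{1} + v_{7} = 2·v_{4}  so sig = ⟨2 | 2⟩
  P={3,4}:  v_{3} + v_{4} = 2·v_{6}  so sig = ⟨2 | 2⟩
  P={1,3}:  v_{1} + v_{3} = 3·v_{6}  so sig = ⟨2 | 3⟩

Hence PRS(X_Σ) =
[⟨2 | 0⟩, ⟨2 | 0⟩, ⟨2 | 0⟩, ⟨2 | 1⟩, ⟨2 | 1⟩, ⟨2 | 1⟩, ⟨2 | 1⟩, ⟨2 | 1⟩, ⟨2 | 1⟩, ⟨2 | 1⟩, ⟨2 | 1⟩, ⟨2 | 1⟩, ⟨2 | 1⟩, ⟨2 | 1⟩, ⟨2 | 1⟩, ⟨2 | 2⟩, ⟨2 | 2⟩, ⟨2 | 2⟩, ⟨2 | 2⟩, ⟨2 | 3⟩]


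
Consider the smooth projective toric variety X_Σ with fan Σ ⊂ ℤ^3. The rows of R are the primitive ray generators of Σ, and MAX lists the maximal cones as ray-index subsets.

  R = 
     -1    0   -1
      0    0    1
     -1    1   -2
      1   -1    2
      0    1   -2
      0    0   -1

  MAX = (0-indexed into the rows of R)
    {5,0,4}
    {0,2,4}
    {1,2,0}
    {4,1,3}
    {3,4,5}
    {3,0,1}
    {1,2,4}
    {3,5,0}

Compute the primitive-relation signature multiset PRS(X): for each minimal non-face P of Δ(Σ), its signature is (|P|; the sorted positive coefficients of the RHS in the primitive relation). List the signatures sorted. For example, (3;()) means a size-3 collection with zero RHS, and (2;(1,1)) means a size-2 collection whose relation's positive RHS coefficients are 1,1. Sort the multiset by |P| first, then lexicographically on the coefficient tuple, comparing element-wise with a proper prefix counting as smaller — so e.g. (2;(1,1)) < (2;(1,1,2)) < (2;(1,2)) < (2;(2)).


|primitive collections| = 5. Relations:

  • {1,5}:  v_{1} + v_{5} = 0 ; sig = (2;())
  • {2,3}:  v_{2} + v_{3} = 0 ; sig = (2;())
  • {2,5}:  v_{2} + v_{5} = v_{0} + v_{4} ; sig = (2;(1,1))
  • {0,1,4}:  v_{0} + v_{1} + v_{4} = v_{2} ; sig = (3;(1))
  • {0,3,4}:  v_{0} + v_{3} + v_{4} = v_{5} ; sig = (3;(1))

Sorted signature multiset PRS(X):
{ (2;()) ×2,  (2;(1,1)),  (3;(1)) ×2 }


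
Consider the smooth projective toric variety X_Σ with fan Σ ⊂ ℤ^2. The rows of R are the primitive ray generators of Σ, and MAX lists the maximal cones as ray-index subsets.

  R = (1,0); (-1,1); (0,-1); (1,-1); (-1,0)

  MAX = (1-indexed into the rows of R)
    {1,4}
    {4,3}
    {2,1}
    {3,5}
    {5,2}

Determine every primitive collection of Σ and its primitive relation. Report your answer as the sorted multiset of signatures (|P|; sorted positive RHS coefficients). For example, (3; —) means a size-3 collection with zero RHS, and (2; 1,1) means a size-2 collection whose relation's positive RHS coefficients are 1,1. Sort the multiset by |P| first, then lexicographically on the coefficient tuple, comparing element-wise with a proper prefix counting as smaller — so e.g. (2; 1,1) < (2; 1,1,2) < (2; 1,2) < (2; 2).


Primitive collections (5):

  P={1,5}:  v_{1} + v_{5} = 0  so sig = (2; —)
  P={2,4}:  v_{2} + v_{4} = 0  so sig = (2; —)
  P={1,3}:  v_{1} + v_{3} = v_{4}  so sig = (2; 1)
  P={2,3}:  v_{2} + v_{3} = v_{5}  so sig = (2; 1)
  P={4,5}:  v_{4} + v_{5} = v_{3}  so sig = (2; 1)

so the primitive-relation signature multiset is
    |P|=2: 5 collections, coeffs (), (), (1), (1), (1)


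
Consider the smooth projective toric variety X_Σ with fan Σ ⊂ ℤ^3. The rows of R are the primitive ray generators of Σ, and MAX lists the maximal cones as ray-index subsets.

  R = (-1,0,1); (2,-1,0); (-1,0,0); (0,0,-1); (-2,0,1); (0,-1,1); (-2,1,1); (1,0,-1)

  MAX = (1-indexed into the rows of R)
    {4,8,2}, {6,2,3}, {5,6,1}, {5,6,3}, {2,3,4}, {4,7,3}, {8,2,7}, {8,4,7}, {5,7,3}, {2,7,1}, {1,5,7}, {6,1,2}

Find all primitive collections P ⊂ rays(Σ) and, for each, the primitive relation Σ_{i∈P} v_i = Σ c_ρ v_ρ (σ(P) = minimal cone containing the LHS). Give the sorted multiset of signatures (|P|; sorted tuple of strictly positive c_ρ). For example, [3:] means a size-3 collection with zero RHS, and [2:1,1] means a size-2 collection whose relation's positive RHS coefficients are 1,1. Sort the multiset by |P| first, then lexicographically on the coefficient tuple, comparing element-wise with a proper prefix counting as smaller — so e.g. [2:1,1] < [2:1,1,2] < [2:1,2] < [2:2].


|primitive collections| = 12. Relations:

  P = {1,8}:  v_{1} + v_{8} = 0  so sig = [2:]
  P = {1,3}:  v_{1} + v_{3} = v_{5}  so sig = [2:1]
  P = {1,4}:  v_{1} + v_{4} = v_{3}  so sig = [2:1]
  P = {2,5}:  v_{2} + v_{5} = v_{6}  so sig = [2:1]
  P = {3,8}:  v_{3} + v_{8} = v_{4}  so sig = [2:1]
  P = {5,8}:  v_{5} + v_{8} = v_{3}  so sig = [2:1]
  P = {6,8}:  v_{6} + v_{8} = v_{2} + v_{3}  so sig = [2:1,1]
  P = {4,6}:  v_{4} + v_{6} = v_{2} + 2·v_{3}  so sig = [2:1,2]
  P = {4,5}:  v_{4} + v_{5} = 2·v_{3}  so sig = [2:2]
  P = {6,7}:  v_{6} + v_{7} = 2·v_{1}  so sig = [2:2]
  P = {2,4,7}:  v_{2} + v_{4} + v_{7} = 0  so sig = [3:]
  P = {2,3,7}:  v_{2} + v_{3} + v_{7} = v_{1}  so sig = [3:1]

Sorted signature multiset PRS(X):
[[2:], [2:1], [2:1], [2:1], [2:1], [2:1], [2:1,1], [2:1,2], [2:2], [2:2], [3:], [3:1]]


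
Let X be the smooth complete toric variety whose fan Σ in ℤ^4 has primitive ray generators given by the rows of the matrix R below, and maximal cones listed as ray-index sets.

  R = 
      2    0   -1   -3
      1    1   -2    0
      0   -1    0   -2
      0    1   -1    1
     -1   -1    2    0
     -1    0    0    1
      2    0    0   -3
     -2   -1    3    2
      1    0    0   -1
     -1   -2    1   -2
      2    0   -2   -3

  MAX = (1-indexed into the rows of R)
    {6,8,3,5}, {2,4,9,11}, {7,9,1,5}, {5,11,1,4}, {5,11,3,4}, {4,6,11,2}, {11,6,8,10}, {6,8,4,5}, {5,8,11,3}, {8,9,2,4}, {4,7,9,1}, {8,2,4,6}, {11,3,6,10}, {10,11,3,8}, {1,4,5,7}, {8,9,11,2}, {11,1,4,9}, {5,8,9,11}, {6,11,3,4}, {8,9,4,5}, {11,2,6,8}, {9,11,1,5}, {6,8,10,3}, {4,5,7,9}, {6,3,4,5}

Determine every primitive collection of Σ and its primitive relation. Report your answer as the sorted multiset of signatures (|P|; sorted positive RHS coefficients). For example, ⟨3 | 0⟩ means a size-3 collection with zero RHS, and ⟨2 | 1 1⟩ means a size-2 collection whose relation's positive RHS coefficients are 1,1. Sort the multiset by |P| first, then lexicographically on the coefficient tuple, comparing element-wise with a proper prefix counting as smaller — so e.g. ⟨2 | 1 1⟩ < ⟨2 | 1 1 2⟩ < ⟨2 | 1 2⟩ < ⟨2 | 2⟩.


Minimal non-faces — 25 found among 11 rays, 25 max cones:

  P={2,5}:  v_{2} + v_{5} = 0  so sig = ⟨2 | 0⟩
  P={6,9}:  v_{6} + v_{9} = 0  so sig = ⟨2 | 0⟩
  P={1,8}:  v_{1} + v_{8} = v_{5} + v_{9}  so sig = ⟨2 | 1 1⟩
  P={2,3}:  v_{2} + v_{3} = v_{6} + v_{11}  so sig = ⟨2 | 1 1⟩
  P={3,9}:  v_{3} + v_{9} = v_{5} + v_{11}  so sig = ⟨2 | 1 1⟩
  P={4,10}:  v_{4} + v_{10} = v_{3} + v_{6}  so sig = ⟨2 | 1 1⟩
  P={1,2}:  v_{1} + v_{2} = v_{4} + v_{9} + v_{11}  so sig = ⟨2 | 1 1 1⟩
  P={1,6}:  v_{1} + v_{6} = v_{4} + v_{5} + v_{11}  so sig = ⟨2 | 1 1 1⟩
  P={1,10}:  v_{1} + v_{10} = v_{3} + v_{5} + v_{11}  so sig = ⟨2 | 1 1 1⟩
  P={2,7}:  v_{2} + v_{7} = v_{1} + v_{4} + v_{9}  so sig = ⟨2 | 1 1 1⟩
  P={6,7}:  v_{6} + v_{7} = v_{1} + v_{4} + v_{5}  so sig = ⟨2 | 1 1 1⟩
  P={9,10}:  v_{9} + v_{10} = v_{3} + v_{8} + v_{11}  so sig = ⟨2 | 1 1 1⟩
  P={3,7}:  v_{3} + v_{7} = v_{1} + v_{4} + 2·v_{5} + v_{11}  so sig = ⟨2 | 1 1 1 2⟩
  P={5,10}:  v_{5} + v_{10} = 2·v_{3} + v_{8}  so sig = ⟨2 | 1 2⟩
  P={1,3}:  v_{1} + v_{3} = v_{4} + 2·v_{5} + 2·v_{11}  so sig = ⟨2 | 1 2 2⟩
  P={2,10}:  v_{2} + v_{10} = 2·v_{6} + v_{8} + 2·v_{11}  so sig = ⟨2 | 1 2 2⟩
  P={7,8}:  v_{7} + v_{8} = v_{4} + 2·v_{5} + 2·v_{9}  so sig = ⟨2 | 1 2 2⟩
  P={7,10}:  v_{7} + v_{10} = v_{4} + 3·v_{5} + 2·v_{11}  so sig = ⟨2 | 1 2 3⟩
  P={7,11}:  v_{7} + v_{11} = 2·v_{1}  so sig = ⟨2 | 2⟩
  P={4,8,11}:  v_{4} + v_{8} + v_{11} = 0  so sig = ⟨3 | 0⟩
  P={5,6,11}:  v_{5} + v_{6} + v_{11} = v_{3}  so sig = ⟨3 | 1⟩
  P={3,4,8}:  v_{3} + v_{4} + v_{8} = v_{5} + v_{6}  so sig = ⟨3 | 1 1⟩
  P={1,4,5,9}:  v_{1} + v_{4} + v_{5} + v_{9} = v_{7}  so sig = ⟨4 | 1⟩
  P={3,6,8,11}:  v_{3} + v_{6} + v_{8} + v_{11} = v_{10}  so sig = ⟨4 | 1⟩
  P={4,5,9,11}:  v_{4} + v_{5} + v_{9} + v_{11} = v_{1}  so sig = ⟨4 | 1⟩

so the primitive-relation signature multiset is
[⟨2 | 0⟩, ⟨2 | 0⟩, ⟨2 | 1 1⟩, ⟨2 | 1 1⟩, ⟨2 | 1 1⟩, ⟨2 | 1 1⟩, ⟨2 | 1 1 1⟩, ⟨2 | 1 1 1⟩, ⟨2 | 1 1 1⟩, ⟨2 | 1 1 1⟩, ⟨2 | 1 1 1⟩, ⟨2 | 1 1 1⟩, ⟨2 | 1 1 1 2⟩, ⟨2 | 1 2⟩, ⟨2 | 1 2 2⟩, ⟨2 | 1 2 2⟩, ⟨2 | 1 2 2⟩, ⟨2 | 1 2 3⟩, ⟨2 | 2⟩, ⟨3 | 0⟩, ⟨3 | 1⟩, ⟨3 | 1 1⟩, ⟨4 | 1⟩, ⟨4 | 1⟩, ⟨4 | 1⟩]


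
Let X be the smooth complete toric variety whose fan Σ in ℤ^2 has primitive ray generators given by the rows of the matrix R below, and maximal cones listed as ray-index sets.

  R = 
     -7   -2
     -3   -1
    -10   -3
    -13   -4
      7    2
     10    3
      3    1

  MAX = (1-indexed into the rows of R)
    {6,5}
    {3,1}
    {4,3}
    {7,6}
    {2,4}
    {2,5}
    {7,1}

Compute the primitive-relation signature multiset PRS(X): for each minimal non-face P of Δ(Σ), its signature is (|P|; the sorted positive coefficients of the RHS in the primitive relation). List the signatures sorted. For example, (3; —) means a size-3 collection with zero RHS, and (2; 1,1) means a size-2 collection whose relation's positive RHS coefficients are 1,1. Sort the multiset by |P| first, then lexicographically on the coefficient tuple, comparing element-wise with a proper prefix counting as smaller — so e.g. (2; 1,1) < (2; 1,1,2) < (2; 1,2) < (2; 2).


Minimal non-faces — 14 found among 7 rays, 7 max cones:

  P = {1,5}:  v_{1} + v_{5} = 0 ; sig = (2; —)
  P = {2,7}:  v_{2} + v_{7} = 0 ; sig = (2; —)
  P = {3,6}:  v_{3} + v_{6} = 0 ; sig = (2; —)
  P = {1,2}:  v_{1} + v_{2} = v_{3} ; sig = (2; 1)
  P = {1,6}:  v_{1} + v_{6} = v_{7} ; sig = (2; 1)
  P = {2,3}:  v_{2} + v_{3} = v_{4} ; sig = (2; 1)
  P = {2,6}:  v_{2} + v_{6} = v_{5} ; sig = (2; 1)
  P = {3,5}:  v_{3} + v_{5} = v_{2} ; sig = (2; 1)
  P = {3,7}:  v_{3} + v_{7} = v_{1} ; sig = (2; 1)
  P = {4,6}:  v_{4} + v_{6} = v_{2} ; sig = (2; 1)
  P = {4,7}:  v_{4} + v_{7} = v_{3} ; sig = (2; 1)
  P = {5,7}:  v_{5} + v_{7} = v_{6} ; sig = (2; 1)
  P = {1,4}:  v_{1} + v_{4} = 2·v_{3} ; sig = (2; 2)
  P = {4,5}:  v_{4} + v_{5} = 2·v_{2} ; sig = (2; 2)

Sorted signature multiset PRS(X):
    |P|=2: 14 collections, coeffs (), (), (), (1), (1), (1), (1), (1), (1), (1), (1), (1), (2), (2)


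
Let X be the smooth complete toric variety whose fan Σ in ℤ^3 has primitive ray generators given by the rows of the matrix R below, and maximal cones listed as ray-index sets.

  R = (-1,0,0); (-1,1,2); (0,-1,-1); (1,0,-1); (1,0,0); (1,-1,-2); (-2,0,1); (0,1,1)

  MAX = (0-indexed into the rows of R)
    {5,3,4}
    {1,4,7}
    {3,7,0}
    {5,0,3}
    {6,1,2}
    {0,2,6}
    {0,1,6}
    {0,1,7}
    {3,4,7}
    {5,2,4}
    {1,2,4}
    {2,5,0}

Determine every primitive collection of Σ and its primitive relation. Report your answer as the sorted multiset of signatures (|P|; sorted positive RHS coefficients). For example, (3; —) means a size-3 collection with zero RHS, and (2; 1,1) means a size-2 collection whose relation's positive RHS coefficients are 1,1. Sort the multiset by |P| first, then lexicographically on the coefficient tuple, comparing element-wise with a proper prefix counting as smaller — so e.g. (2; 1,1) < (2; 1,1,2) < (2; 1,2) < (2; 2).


11 minimal non-faces of Δ(Σ) (on 8 rays):

  • {0,4}:  v_{0} + v_{4} = 0  so sig = (2; —)
  • {1,5}:  v_{1} + v_{5} = 0  so sig = (2; —)
  • {2,7}:  v_{2} + v_{7} = 0  so sig = (2; —)
  • {1,3}:  v_{1} + v_{3} = v_{7}  so sig = (2; 1)
  • {2,3}:  v_{2} + v_{3} = v_{5}  so sig = (2; 1)
  • {3,6}:  v_{3} + v_{6} = v_{0}  so sig = (2; 1)
  • {5,7}:  v_{5} + v_{7} = v_{3}  so sig = (2; 1)
  • {4,6}:  v_{4} + v_{6} = v_{1} + v_{2}  so sig = (2; 1,1)
  • {5,6}:  v_{5} + v_{6} = v_{0} + v_{2}  so sig = (2; 1,1)
  • {6,7}:  v_{6} + v_{7} = v_{0} + v_{1}  so sig = (2; 1,1)
  • {0,1,2}:  v_{0} + v_{1} + v_{2} = v_{6}  so sig = (3; 1)

Sorted signature multiset PRS(X):
    (2; —)
    (2; —)
    (2; —)
    (2; 1)
    (2; 1)
    (2; 1)
    (2; 1)
    (2; 1,1)
    (2; 1,1)
    (2; 1,1)
    (3; 1)


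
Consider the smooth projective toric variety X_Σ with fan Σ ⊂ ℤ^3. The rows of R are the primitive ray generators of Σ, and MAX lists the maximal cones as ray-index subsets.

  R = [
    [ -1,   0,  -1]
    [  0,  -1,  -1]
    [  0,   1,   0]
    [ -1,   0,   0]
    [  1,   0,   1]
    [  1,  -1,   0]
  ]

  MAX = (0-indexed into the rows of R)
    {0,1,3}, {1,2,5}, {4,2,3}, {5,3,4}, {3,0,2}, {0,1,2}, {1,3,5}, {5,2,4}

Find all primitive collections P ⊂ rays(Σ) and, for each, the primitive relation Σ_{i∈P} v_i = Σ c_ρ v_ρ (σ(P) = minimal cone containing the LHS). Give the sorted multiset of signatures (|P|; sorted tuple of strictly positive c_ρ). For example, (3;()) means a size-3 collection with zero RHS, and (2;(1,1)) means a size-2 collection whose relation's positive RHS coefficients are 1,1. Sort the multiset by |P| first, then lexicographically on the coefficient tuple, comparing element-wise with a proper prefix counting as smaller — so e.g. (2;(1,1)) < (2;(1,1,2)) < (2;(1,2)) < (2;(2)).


5 minimal non-faces of Δ(Σ) (on 6 rays):

  P = {0,4}:  v_{0} + v_{4} = 0 — sig = (2;())
  P = {0,5}:  v_{0} + v_{5} = v_{1} — sig = (2;(1))
  P = {1,4}:  v_{1} + v_{4} = v_{5} — sig = (2;(1))
  P = {2,3,5}:  v_{2} + v_{3} + v_{5} = 0 — sig = (3;())
  P = {1,2,3}:  v_{1} + v_{2} + v_{3} = v_{0} — sig = (3;(1))

Sorted signature multiset PRS(X):
    |P|=2: 3 collections, coeffs (), (1), (1)
    |P|=3: 2 collections, coeffs (), (1)


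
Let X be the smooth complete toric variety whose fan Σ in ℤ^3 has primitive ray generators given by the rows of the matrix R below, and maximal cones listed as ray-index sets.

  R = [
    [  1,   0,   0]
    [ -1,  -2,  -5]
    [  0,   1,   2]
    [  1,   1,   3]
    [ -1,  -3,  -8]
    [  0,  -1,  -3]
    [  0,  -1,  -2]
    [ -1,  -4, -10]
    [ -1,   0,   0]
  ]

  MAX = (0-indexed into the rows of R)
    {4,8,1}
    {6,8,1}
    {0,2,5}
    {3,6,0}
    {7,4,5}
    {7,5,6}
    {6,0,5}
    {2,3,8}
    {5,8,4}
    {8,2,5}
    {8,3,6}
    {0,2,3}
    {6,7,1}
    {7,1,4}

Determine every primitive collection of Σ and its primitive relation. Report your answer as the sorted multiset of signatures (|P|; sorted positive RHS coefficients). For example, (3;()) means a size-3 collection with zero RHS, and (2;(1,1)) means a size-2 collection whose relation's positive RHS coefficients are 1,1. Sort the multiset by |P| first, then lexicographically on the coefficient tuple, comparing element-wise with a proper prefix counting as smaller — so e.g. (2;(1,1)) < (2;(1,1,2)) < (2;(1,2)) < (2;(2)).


The 16 primitive collections of Σ (r=9, n=3):

  • {0,8}:  v_{0} + v_{8} = 0  ⟹  sig = (2;())
  • {2,6}:  v_{2} + v_{6} = 0  ⟹  sig = (2;())
  • {1,3}:  v_{1} + v_{3} = v_{6}  ⟹  sig = (2;(1))
  • {1,5}:  v_{1} + v_{5} = v_{4}  ⟹  sig = (2;(1))
  • {2,7}:  v_{2} + v_{7} = v_{4}  ⟹  sig = (2;(1))
  • {3,5}:  v_{3} + v_{5} = v_{0}  ⟹  sig = (2;(1))
  • {4,6}:  v_{4} + v_{6} = v_{7}  ⟹  sig = (2;(1))
  • {0,1}:  v_{0} + v_{1} = v_{5} + v_{6}  ⟹  sig = (2;(1,1))
  • {1,2}:  v_{1} + v_{2} = v_{5} + v_{8}  ⟹  sig = (2;(1,1))
  • {3,4}:  v_{3} + v_{4} = v_{5} + v_{6}  ⟹  sig = (2;(1,1))
  • {0,4}:  v_{0} + v_{4} = 2·v_{5} + v_{6}  ⟹  sig = (2;(1,2))
  • {2,4}:  v_{2} + v_{4} = 2·v_{5} + v_{8}  ⟹  sig = (2;(1,2))
  • {3,7}:  v_{3} + v_{7} = v_{5} + 2·v_{6}  ⟹  sig = (2;(1,2))
  • {7,8}:  v_{7} + v_{8} = 2·v_{1}  ⟹  sig = (2;(2))
  • {0,7}:  v_{0} + v_{7} = 2·v_{5} + 2·v_{6}  ⟹  sig = (2;(2,2))
  • {5,6,8}:  v_{5} + v_{6} + v_{8} = v_{1}  ⟹  sig = (3;(1))

so the primitive-relation signature multiset is
[(2;()), (2;()), (2;(1)), (2;(1)), (2;(1)), (2;(1)), (2;(1)), (2;(1,1)), (2;(1,1)), (2;(1,1)), (2;(1,2)), (2;(1,2)), (2;(1,2)), (2;(2)), (2;(2,2)), (3;(1))]


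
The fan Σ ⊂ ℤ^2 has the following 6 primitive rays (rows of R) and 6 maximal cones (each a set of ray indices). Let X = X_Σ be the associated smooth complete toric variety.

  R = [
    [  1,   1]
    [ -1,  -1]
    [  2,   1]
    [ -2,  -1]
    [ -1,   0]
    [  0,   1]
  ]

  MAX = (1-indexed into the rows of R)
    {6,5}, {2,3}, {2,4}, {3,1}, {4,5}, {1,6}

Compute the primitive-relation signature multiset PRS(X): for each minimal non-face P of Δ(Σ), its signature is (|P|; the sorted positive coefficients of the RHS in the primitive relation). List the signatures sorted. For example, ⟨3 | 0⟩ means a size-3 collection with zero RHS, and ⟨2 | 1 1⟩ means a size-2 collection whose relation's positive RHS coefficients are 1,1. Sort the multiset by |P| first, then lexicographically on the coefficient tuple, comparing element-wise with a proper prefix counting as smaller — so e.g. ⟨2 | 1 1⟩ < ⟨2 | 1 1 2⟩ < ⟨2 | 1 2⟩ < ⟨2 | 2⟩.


|primitive collections| = 9. Relations:

  • {1,2}:  v_{1} + v_{2} = 0 — sig = ⟨2 | 0⟩
  • {3,4}:  v_{3} + v_{4} = 0 — sig = ⟨2 | 0⟩
  • {1,4}:  v_{1} + v_{4} = v_{5} — sig = ⟨2 | 1⟩
  • {1,5}:  v_{1} + v_{5} = v_{6} — sig = ⟨2 | 1⟩
  • {2,5}:  v_{2} + v_{5} = v_{4} — sig = ⟨2 | 1⟩
  • {2,6}:  v_{2} + v_{6} = v_{5} — sig = ⟨2 | 1⟩
  • {3,5}:  v_{3} + v_{5} = v_{1} — sig = ⟨2 | 1⟩
  • {3,6}:  v_{3} + v_{6} = 2·v_{1} — sig = ⟨2 | 2⟩
  • {4,6}:  v_{4} + v_{6} = 2·v_{5} — sig = ⟨2 | 2⟩

Sorted signature multiset PRS(X):
    |P|=2: 9 collections, coeffs (), (), (1), (1), (1), (1), (1), (2), (2)


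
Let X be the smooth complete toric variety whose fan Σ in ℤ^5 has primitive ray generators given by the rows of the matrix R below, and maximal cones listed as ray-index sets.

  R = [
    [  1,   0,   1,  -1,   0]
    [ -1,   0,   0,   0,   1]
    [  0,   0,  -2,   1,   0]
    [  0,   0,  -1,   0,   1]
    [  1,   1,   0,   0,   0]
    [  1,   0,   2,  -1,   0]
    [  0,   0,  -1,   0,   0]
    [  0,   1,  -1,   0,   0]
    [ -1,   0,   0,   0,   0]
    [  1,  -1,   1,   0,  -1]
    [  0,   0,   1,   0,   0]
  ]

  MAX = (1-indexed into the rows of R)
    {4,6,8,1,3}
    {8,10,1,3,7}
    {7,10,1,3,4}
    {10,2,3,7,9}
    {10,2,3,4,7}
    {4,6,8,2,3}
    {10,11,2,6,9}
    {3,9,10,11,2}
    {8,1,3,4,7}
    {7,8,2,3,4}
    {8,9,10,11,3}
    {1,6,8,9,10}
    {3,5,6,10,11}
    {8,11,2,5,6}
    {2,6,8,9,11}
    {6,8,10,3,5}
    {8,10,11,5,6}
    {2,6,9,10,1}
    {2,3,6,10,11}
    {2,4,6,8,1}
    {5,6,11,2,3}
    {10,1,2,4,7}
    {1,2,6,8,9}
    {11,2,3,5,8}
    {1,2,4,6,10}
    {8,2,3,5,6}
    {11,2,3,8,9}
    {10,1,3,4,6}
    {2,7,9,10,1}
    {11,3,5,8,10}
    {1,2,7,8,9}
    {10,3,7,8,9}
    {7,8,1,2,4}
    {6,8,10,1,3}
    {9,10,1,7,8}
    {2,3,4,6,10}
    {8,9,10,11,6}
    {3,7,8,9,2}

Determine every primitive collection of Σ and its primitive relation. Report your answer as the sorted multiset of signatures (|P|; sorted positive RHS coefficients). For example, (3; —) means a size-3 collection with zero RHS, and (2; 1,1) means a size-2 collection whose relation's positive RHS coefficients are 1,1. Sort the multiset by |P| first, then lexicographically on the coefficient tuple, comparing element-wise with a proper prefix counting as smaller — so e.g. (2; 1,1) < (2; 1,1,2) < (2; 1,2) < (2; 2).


Primitive collections (16):

  P={7,11}:  v_{7} + v_{11} = 0 ; sig = (2; —)
  P={1,11}:  v_{1} + v_{11} = v_{6} ; sig = (2; 1)
  P={6,7}:  v_{6} + v_{7} = v_{1} ; sig = (2; 1)
  P={4,9}:  v_{4} + v_{9} = v_{2} + v_{7} ; sig = (2; 1,1)
  P={5,9}:  v_{5} + v_{9} = v_{8} + v_{11} ; sig = (2; 1,1)
  P={4,11}:  v_{4} + v_{11} = v_{2} + v_{3} + v_{6} ; sig = (2; 1,1,1)
  P={5,7}:  v_{5} + v_{7} = v_{3} + v_{6} + v_{8} ; sig = (2; 1,1,1)
  P={1,5}:  v_{1} + v_{5} = v_{3} + 2·v_{6} + v_{8} ; sig = (2; 1,1,2)
  P={4,5}:  v_{4} + v_{5} = v_{2} + 2·v_{3} + 2·v_{6} + v_{8} ; sig = (2; 1,1,2,2)
  P={2,8,10}:  v_{2} + v_{8} + v_{10} = 0 ; sig = (3; —)
  P={3,6,9}:  v_{3} + v_{6} + v_{9} = 0 ; sig = (3; —)
  P={1,2,3}:  v_{1} + v_{2} + v_{3} = v_{4} ; sig = (3; 1)
  P={1,3,9}:  v_{1} + v_{3} + v_{9} = v_{7} ; sig = (3; 1)
  P={4,8,10}:  v_{4} + v_{8} + v_{10} = v_{1} + v_{3} ; sig = (3; 1,1)
  P={2,5,10}:  v_{2} + v_{5} + v_{10} = v_{3} + v_{6} + v_{11} ; sig = (3; 1,1,1)
  P={3,6,8,11}:  v_{3} + v_{6} + v_{8} + v_{11} = v_{5} ; sig = (4; 1)

Hence PRS(X_Σ) =
[(2; —), (2; 1), (2; 1), (2; 1,1), (2; 1,1), (2; 1,1,1), (2; 1,1,1), (2; 1,1,2), (2; 1,1,2,2), (3; —), (3; —), (3; 1), (3; 1), (3; 1,1), (3; 1,1,1), (4; 1)]
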